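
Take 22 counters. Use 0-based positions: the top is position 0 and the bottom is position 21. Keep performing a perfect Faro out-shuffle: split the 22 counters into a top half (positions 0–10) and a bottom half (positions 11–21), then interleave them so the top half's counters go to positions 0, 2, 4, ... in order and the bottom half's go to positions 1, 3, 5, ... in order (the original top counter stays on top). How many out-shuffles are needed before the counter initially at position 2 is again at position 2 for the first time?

6

Follow position 2 under repeated out-shuffles:
2 → 4 → 8 → 16 → 11 → 1 → 2
It first returns after 6 out-shuffles.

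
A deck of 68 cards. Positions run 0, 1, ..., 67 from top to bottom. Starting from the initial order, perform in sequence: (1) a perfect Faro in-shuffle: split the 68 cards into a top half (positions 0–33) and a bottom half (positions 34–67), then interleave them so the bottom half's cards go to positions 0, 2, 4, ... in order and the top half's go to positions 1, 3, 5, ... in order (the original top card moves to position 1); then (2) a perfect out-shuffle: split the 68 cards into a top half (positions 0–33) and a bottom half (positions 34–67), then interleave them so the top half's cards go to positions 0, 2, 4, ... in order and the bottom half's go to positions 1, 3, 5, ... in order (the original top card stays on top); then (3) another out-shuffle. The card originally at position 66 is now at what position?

55

Track the card from position 66 forward through each operation:
  after op 1 (in-shuffle): 66 → 64
  after op 2 (out-shuffle): 64 → 61
  after op 3 (out-shuffle): 61 → 55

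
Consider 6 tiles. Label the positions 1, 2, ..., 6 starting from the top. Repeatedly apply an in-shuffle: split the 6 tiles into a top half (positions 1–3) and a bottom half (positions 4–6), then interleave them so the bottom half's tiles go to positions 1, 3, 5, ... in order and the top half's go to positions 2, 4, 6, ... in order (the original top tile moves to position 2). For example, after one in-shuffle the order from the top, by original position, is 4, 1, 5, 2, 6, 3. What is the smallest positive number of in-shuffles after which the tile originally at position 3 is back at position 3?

Follow position 3 under repeated in-shuffles:
3 → 6 → 5 → 3
It first returns after 3 in-shuffles.

3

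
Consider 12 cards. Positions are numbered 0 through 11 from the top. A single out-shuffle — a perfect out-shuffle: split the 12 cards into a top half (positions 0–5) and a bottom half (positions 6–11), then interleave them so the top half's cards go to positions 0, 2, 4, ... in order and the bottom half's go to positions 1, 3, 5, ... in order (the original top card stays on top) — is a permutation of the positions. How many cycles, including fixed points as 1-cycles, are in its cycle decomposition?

Trace each unvisited position around until it returns:
(0) (1 2 4 8 5 10 9 7 3 6) (11)
3 cycles in total.

3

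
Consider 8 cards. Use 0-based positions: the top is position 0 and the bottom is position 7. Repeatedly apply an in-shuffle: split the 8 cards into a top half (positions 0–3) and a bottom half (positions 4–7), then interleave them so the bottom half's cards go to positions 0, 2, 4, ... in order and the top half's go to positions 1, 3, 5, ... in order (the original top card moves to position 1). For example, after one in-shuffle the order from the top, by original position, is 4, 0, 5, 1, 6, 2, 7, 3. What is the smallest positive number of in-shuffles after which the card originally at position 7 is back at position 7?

Follow position 7 under repeated in-shuffles:
7 → 6 → 4 → 0 → 1 → 3 → 7
It first returns after 6 in-shuffles.

6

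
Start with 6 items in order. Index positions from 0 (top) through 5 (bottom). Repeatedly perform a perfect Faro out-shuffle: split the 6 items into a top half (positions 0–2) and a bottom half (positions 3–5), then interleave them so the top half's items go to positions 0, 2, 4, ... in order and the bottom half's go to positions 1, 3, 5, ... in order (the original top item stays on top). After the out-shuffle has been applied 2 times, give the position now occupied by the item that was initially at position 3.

Track the item's position through each out-shuffle:
3 → 1 → 2

2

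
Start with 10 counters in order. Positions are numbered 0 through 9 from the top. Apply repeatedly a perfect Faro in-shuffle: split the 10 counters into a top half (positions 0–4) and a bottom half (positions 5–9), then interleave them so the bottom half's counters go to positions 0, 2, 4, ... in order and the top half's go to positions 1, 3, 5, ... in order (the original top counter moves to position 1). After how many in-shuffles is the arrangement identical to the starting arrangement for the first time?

10

The in-shuffle permutes the 10 positions with cycle lengths [10].
Every counter is home exactly when every cycle has completed a whole number of laps, i.e. after lcm(10) = 10 in-shuffles.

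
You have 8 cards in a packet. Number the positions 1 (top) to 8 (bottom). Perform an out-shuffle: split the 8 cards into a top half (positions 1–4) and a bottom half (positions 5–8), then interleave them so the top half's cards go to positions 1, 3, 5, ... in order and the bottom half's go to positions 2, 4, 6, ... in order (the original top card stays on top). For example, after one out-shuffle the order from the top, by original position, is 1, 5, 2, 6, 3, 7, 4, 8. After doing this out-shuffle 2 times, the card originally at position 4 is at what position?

Track the card's position through each out-shuffle:
4 → 7 → 6

6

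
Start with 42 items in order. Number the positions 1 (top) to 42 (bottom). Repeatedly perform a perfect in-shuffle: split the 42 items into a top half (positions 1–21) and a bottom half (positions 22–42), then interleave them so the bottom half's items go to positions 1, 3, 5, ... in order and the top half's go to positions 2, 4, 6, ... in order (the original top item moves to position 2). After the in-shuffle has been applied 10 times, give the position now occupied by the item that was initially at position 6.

Track the item's position through each in-shuffle:
6 → 12 → 24 → 5 → 10 → 20 → 40 → 37 → 31 → 19 → 38

38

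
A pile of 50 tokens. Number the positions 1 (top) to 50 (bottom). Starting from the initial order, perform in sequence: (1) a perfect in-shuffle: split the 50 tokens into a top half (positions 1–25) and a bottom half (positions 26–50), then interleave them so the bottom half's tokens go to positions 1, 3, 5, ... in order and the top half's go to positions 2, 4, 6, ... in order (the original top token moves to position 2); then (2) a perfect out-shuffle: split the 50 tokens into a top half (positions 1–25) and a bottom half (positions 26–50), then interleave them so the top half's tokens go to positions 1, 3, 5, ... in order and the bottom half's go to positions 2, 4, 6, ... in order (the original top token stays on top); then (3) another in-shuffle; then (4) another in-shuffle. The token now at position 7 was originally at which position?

Undo the operations in reverse order, starting from position 7:
  undo op 4 (in-shuffle, from bottom half): 7 ← 29
  undo op 3 (in-shuffle, from bottom half): 29 ← 40
  undo op 2 (out-shuffle, from bottom half): 40 ← 45
  undo op 1 (in-shuffle, from bottom half): 45 ← 48
So the token at position 7 came from original position 48.

48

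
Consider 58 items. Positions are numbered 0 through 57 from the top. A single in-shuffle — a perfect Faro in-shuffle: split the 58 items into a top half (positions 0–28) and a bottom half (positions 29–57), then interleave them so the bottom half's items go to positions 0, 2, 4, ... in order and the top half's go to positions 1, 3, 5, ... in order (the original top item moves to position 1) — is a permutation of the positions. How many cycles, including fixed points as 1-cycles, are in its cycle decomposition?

1

Trace each unvisited position around until it returns:
(0 1 3 7 15 31 ... len 58)
1 cycle in total.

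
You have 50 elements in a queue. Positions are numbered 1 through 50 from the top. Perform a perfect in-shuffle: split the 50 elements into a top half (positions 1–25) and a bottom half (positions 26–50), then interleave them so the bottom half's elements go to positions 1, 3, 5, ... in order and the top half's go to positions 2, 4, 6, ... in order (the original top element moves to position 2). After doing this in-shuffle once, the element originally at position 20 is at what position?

Track the element's position through each in-shuffle:
20 → 40

40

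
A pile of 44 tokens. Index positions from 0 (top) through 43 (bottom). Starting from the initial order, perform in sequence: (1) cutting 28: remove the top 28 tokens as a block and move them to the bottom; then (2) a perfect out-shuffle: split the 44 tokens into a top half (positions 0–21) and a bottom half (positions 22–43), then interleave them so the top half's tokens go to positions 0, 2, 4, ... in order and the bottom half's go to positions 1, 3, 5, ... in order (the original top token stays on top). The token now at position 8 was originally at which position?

32

Undo the operations in reverse order, starting from position 8:
  undo op 2 (out-shuffle, from top half): 8 ← 4
  undo op 1 (cut 28): 4 ← 32
So the token at position 8 came from original position 32.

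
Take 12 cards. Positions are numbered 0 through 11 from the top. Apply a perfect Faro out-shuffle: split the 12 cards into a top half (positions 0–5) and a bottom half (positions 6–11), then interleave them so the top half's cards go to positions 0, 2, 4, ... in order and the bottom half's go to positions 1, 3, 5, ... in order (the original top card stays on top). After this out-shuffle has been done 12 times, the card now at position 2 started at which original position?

6

Work backwards from position 2, undoing one out-shuffle at a time:
2 ← 1 ← 6 ← 3 ← 7 ← 9 ← 10 ← 5 ← 8 ← 4 ← 2 ← 1 ← 6
So the card now at position 2 started at position 6.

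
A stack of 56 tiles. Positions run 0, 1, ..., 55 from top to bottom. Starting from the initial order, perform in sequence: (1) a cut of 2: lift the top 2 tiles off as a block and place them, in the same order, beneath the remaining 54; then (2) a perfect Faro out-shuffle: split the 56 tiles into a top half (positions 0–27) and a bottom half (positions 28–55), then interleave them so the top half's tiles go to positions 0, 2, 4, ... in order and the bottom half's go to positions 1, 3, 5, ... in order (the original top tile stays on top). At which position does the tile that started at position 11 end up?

18

Track the tile from position 11 forward through each operation:
  after op 1 (cut 2): 11 → 9
  after op 2 (out-shuffle): 9 → 18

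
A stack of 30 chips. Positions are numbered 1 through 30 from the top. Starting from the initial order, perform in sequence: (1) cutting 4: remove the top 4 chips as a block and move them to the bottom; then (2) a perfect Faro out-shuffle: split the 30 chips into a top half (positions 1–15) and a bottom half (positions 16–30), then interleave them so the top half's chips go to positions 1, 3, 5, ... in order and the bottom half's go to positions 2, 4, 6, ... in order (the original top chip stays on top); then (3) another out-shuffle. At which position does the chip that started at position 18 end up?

Track the chip from position 18 forward through each operation:
  after op 1 (cut 4): 18 → 14
  after op 2 (out-shuffle): 14 → 27
  after op 3 (out-shuffle): 27 → 24

24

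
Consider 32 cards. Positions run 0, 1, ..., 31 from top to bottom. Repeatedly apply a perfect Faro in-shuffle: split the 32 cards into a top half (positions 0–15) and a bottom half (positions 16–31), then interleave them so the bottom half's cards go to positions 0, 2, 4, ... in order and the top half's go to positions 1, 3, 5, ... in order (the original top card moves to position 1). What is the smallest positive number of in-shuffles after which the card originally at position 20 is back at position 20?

10

Follow position 20 under repeated in-shuffles:
20 → 8 → 17 → 2 → 5 → 11 → 23 → 14 → 29 → 26 → 20
It first returns after 10 in-shuffles.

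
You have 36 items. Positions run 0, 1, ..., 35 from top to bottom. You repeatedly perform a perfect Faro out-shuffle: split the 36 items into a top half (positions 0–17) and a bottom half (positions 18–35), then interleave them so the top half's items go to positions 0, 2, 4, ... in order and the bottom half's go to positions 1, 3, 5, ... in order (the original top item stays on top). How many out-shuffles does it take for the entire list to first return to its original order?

The out-shuffle permutes the 36 positions with cycle lengths [1, 1, 3, 3, 4, 12, 12].
Every item is home exactly when every cycle has completed a whole number of laps, i.e. after lcm(1, 3, 4, 12) = 12 out-shuffles.

12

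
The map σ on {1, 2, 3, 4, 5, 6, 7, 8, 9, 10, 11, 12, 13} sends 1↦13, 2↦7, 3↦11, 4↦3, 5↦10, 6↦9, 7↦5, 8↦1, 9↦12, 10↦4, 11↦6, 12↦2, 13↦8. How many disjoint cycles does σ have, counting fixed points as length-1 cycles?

Cycle decomposition: (1 13 8) (2 7 5 10 4 3 11 6 9 12).
2 cycles.

2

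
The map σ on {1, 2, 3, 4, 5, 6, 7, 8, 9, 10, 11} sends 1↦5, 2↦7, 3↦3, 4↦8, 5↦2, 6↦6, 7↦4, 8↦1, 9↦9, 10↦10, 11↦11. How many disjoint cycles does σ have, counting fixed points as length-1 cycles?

6

Cycle decomposition: (1 5 2 7 4 8) (3) (6) (9) (10) (11).
6 cycles.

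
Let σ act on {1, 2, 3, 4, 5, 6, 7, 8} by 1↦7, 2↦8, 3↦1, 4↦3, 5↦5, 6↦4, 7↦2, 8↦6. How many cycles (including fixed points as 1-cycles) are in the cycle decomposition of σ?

2

Cycle decomposition: (1 7 2 8 6 4 3) (5).
2 cycles.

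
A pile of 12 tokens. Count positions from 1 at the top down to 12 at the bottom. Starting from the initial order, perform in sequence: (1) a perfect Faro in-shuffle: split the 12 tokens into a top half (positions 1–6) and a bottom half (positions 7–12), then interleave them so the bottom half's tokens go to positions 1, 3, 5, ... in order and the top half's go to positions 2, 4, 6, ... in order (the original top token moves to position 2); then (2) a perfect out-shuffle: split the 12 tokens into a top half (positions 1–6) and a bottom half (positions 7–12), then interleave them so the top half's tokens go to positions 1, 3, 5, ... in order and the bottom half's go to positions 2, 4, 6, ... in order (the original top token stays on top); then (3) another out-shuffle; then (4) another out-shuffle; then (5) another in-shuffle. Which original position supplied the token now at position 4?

4

Undo the operations in reverse order, starting from position 4:
  undo op 5 (in-shuffle, from top half): 4 ← 2
  undo op 4 (out-shuffle, from bottom half): 2 ← 7
  undo op 3 (out-shuffle, from top half): 7 ← 4
  undo op 2 (out-shuffle, from bottom half): 4 ← 8
  undo op 1 (in-shuffle, from top half): 8 ← 4
So the token at position 4 came from original position 4.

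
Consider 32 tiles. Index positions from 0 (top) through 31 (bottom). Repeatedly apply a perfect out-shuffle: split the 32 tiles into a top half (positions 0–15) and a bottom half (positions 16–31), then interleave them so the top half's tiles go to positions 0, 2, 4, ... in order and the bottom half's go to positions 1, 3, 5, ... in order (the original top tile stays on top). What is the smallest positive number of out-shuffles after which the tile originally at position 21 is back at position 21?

5

Follow position 21 under repeated out-shuffles:
21 → 11 → 22 → 13 → 26 → 21
It first returns after 5 out-shuffles.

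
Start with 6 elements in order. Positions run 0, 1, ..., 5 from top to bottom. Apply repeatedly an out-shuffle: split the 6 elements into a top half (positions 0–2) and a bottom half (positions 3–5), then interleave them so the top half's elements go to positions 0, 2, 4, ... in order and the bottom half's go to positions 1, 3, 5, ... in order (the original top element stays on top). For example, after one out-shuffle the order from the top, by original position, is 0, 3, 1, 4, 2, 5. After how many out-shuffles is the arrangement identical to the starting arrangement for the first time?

The out-shuffle permutes the 6 positions with cycle lengths [1, 1, 4].
Every element is home exactly when every cycle has completed a whole number of laps, i.e. after lcm(1, 4) = 4 out-shuffles.

4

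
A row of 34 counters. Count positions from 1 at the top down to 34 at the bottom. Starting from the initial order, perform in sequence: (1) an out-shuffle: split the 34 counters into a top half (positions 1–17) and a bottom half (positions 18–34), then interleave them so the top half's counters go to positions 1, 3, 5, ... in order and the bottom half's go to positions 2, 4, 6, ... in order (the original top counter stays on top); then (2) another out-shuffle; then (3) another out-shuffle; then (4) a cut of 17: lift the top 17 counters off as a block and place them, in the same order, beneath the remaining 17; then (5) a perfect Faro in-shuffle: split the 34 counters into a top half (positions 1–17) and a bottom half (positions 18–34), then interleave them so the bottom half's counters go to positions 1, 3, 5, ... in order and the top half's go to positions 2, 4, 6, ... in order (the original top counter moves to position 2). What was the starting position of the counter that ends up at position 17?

Undo the operations in reverse order, starting from position 17:
  undo op 5 (in-shuffle, from bottom half): 17 ← 26
  undo op 4 (cut 17): 26 ← 9
  undo op 3 (out-shuffle, from top half): 9 ← 5
  undo op 2 (out-shuffle, from top half): 5 ← 3
  undo op 1 (out-shuffle, from top half): 3 ← 2
So the counter at position 17 came from original position 2.

2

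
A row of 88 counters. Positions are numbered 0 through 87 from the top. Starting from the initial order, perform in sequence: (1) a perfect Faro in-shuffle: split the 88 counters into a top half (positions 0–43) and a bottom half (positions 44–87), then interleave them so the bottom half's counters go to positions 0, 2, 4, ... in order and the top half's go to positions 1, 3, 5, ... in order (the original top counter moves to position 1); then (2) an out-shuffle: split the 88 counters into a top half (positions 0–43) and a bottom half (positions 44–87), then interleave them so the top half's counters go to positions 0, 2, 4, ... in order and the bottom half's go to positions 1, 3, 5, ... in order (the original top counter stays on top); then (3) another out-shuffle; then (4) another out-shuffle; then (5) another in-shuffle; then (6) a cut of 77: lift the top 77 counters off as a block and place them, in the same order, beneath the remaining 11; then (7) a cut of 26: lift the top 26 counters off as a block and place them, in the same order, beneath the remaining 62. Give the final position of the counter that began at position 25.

Track the counter from position 25 forward through each operation:
  after op 1 (in-shuffle): 25 → 51
  after op 2 (out-shuffle): 51 → 15
  after op 3 (out-shuffle): 15 → 30
  after op 4 (out-shuffle): 30 → 60
  after op 5 (in-shuffle): 60 → 32
  after op 6 (cut 77): 32 → 43
  after op 7 (cut 26): 43 → 17

17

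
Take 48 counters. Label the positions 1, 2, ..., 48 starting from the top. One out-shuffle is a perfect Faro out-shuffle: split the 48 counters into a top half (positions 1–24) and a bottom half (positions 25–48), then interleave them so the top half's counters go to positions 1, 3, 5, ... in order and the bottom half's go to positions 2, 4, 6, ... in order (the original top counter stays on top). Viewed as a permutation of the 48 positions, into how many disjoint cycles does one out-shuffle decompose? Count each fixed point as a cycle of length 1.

4

Trace each unvisited position around until it returns:
(1) (2 3 5 9 17 33 ... len 23) (6 11 21 41 34 20 ... len 23) (48)
4 cycles in total.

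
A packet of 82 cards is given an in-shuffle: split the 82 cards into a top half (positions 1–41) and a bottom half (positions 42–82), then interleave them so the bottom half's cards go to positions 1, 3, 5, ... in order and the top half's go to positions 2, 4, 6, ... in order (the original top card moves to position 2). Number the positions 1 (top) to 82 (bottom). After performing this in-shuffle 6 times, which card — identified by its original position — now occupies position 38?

81

Work backwards from position 38, undoing one in-shuffle at a time:
38 ← 19 ← 51 ← 67 ← 75 ← 79 ← 81
So the card now at position 38 started at position 81.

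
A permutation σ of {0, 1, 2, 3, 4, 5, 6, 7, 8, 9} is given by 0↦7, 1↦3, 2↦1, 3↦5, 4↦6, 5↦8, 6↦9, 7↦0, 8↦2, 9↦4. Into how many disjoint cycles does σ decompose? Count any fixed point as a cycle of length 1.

3

Cycle decomposition: (0 7) (1 3 5 8 2) (4 6 9).
3 cycles.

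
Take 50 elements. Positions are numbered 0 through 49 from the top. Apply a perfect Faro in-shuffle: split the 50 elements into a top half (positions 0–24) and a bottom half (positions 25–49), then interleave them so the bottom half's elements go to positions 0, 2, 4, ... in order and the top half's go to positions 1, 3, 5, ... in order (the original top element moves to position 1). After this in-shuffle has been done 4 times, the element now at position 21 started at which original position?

Work backwards from position 21, undoing one in-shuffle at a time:
21 ← 10 ← 30 ← 40 ← 45
So the element now at position 21 started at position 45.

45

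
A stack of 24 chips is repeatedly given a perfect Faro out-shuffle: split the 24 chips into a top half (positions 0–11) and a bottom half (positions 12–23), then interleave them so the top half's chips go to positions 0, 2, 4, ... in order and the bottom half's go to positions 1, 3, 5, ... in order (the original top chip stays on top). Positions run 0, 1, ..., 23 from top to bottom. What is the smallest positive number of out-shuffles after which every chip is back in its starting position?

The out-shuffle permutes the 24 positions with cycle lengths [1, 1, 11, 11].
Every chip is home exactly when every cycle has completed a whole number of laps, i.e. after lcm(1, 11) = 11 out-shuffles.

11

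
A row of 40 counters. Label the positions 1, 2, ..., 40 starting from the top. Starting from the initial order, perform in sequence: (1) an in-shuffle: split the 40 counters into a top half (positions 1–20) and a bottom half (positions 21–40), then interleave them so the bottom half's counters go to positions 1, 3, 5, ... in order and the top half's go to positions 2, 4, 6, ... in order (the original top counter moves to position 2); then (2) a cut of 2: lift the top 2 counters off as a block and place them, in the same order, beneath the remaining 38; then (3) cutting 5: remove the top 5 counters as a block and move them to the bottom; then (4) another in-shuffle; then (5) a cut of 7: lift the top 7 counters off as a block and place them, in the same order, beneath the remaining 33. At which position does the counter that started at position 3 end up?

30

Track the counter from position 3 forward through each operation:
  after op 1 (in-shuffle): 3 → 6
  after op 2 (cut 2): 6 → 4
  after op 3 (cut 5): 4 → 39
  after op 4 (in-shuffle): 39 → 37
  after op 5 (cut 7): 37 → 30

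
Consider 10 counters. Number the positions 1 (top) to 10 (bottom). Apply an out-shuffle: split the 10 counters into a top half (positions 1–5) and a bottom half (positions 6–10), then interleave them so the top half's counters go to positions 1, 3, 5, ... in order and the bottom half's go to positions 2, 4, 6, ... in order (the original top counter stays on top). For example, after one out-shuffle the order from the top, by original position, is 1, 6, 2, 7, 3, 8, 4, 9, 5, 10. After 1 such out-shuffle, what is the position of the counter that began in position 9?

8

Track the counter's position through each out-shuffle:
9 → 8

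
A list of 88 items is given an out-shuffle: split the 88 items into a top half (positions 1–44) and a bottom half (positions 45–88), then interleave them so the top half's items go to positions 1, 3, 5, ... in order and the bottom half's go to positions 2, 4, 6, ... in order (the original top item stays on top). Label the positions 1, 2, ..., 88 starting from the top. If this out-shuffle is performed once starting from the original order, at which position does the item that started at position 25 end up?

49

Track the item's position through each out-shuffle:
25 → 49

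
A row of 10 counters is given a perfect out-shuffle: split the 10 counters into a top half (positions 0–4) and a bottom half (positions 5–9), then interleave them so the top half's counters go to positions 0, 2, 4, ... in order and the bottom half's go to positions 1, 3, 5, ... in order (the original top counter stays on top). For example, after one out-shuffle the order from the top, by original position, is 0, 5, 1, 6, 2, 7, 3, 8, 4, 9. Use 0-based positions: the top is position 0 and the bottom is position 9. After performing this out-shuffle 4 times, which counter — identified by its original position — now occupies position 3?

3

Work backwards from position 3, undoing one out-shuffle at a time:
3 ← 6 ← 3 ← 6 ← 3
So the counter now at position 3 started at position 3.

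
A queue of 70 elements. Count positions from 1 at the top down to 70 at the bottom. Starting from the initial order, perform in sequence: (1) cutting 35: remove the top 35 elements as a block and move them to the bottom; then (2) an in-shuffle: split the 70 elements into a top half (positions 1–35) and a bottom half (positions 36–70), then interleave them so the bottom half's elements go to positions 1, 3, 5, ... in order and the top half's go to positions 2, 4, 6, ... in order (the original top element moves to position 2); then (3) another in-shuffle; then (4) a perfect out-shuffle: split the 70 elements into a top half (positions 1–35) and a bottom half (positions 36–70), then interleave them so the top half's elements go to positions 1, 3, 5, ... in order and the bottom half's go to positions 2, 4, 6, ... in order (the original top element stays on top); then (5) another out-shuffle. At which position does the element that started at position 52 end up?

62

Track the element from position 52 forward through each operation:
  after op 1 (cut 35): 52 → 17
  after op 2 (in-shuffle): 17 → 34
  after op 3 (in-shuffle): 34 → 68
  after op 4 (out-shuffle): 68 → 66
  after op 5 (out-shuffle): 66 → 62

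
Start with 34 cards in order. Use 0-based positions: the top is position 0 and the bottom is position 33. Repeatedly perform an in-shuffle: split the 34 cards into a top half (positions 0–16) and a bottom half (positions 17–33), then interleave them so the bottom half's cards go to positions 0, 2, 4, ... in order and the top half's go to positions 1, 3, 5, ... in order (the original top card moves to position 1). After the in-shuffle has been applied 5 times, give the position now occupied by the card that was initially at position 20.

6

Track the card's position through each in-shuffle:
20 → 6 → 13 → 27 → 20 → 6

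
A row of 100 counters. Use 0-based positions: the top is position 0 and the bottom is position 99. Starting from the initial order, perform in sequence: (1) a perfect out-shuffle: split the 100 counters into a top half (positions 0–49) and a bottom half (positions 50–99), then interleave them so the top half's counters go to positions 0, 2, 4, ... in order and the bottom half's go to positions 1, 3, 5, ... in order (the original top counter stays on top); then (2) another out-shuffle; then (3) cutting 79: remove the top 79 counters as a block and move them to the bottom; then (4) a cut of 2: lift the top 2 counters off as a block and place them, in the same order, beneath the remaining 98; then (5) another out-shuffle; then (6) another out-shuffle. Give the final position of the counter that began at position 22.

Track the counter from position 22 forward through each operation:
  after op 1 (out-shuffle): 22 → 44
  after op 2 (out-shuffle): 44 → 88
  after op 3 (cut 79): 88 → 9
  after op 4 (cut 2): 9 → 7
  after op 5 (out-shuffle): 7 → 14
  after op 6 (out-shuffle): 14 → 28

28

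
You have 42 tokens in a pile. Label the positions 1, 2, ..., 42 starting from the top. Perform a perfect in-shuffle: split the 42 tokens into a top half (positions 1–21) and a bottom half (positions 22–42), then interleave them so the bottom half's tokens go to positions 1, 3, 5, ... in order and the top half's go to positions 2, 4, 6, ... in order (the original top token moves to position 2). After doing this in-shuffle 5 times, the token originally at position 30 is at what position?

14

Track the token's position through each in-shuffle:
30 → 17 → 34 → 25 → 7 → 14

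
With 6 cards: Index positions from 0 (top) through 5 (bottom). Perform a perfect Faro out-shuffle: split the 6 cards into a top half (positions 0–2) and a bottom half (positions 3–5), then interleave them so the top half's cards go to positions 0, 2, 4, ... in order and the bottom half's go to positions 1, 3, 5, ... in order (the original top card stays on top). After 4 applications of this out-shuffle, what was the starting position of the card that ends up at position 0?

0

Work backwards from position 0, undoing one out-shuffle at a time:
0 ← 0 ← 0 ← 0 ← 0
So the card now at position 0 started at position 0.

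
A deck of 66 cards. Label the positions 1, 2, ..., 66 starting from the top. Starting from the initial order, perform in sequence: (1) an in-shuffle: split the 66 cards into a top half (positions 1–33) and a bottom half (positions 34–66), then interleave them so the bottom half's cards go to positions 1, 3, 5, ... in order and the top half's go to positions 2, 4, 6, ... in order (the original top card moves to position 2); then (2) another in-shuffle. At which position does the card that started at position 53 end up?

Track the card from position 53 forward through each operation:
  after op 1 (in-shuffle): 53 → 39
  after op 2 (in-shuffle): 39 → 11

11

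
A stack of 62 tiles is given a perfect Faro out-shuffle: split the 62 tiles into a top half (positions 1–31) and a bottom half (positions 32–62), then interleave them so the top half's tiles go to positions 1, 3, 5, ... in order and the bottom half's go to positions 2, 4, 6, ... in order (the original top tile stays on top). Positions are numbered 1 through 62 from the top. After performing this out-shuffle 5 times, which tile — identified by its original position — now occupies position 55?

Work backwards from position 55, undoing one out-shuffle at a time:
55 ← 28 ← 45 ← 23 ← 12 ← 37
So the tile now at position 55 started at position 37.

37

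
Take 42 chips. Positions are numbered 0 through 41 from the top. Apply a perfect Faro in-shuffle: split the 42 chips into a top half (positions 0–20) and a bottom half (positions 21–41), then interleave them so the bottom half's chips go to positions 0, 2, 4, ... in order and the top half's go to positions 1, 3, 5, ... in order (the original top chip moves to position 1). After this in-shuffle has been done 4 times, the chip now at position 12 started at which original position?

Work backwards from position 12, undoing one in-shuffle at a time:
12 ← 27 ← 13 ← 6 ← 24
So the chip now at position 12 started at position 24.

24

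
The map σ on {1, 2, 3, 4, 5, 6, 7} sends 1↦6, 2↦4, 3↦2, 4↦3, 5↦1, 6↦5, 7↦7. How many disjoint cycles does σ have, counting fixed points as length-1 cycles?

Cycle decomposition: (1 6 5) (2 4 3) (7).
3 cycles.

3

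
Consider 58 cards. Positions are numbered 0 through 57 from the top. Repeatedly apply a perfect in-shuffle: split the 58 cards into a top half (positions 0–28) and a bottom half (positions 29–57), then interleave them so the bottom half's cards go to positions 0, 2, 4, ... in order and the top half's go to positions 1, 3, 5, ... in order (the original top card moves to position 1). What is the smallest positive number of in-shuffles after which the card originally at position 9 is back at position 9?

Follow position 9 under repeated in-shuffles:
9 → 19 → 39 → 20 → 41 → 24 → 49 → 40 → ... → 9 (length 58)
It first returns after 58 in-shuffles.

58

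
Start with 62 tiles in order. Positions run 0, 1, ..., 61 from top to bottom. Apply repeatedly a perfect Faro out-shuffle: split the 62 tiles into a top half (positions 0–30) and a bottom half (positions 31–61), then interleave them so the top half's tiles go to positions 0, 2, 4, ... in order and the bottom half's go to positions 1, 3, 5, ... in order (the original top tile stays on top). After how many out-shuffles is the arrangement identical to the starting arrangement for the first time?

The out-shuffle permutes the 62 positions with cycle lengths [1, 1, 60].
Every tile is home exactly when every cycle has completed a whole number of laps, i.e. after lcm(1, 60) = 60 out-shuffles.

60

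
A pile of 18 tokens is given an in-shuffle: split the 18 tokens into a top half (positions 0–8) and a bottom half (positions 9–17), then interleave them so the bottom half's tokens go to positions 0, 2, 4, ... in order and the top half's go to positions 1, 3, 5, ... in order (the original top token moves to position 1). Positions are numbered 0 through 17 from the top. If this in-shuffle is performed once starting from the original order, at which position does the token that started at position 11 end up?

Track the token's position through each in-shuffle:
11 → 4

4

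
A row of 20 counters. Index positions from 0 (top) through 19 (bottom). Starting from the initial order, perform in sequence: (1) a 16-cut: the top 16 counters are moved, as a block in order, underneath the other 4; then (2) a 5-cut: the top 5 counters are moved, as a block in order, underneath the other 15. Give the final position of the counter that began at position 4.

Track the counter from position 4 forward through each operation:
  after op 1 (cut 16): 4 → 8
  after op 2 (cut 5): 8 → 3

3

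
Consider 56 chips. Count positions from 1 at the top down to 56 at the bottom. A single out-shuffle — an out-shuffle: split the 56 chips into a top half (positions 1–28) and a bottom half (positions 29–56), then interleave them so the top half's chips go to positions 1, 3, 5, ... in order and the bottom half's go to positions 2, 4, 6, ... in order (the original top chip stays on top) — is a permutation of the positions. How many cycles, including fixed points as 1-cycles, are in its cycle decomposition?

Trace each unvisited position around until it returns:
(1) (2 3 5 9 17 33 ... len 20) (4 7 13 25 49 42 ... len 20) (6 11 21 41 26 51 46 36 16 31) (12 23 45 34) (56)
6 cycles in total.

6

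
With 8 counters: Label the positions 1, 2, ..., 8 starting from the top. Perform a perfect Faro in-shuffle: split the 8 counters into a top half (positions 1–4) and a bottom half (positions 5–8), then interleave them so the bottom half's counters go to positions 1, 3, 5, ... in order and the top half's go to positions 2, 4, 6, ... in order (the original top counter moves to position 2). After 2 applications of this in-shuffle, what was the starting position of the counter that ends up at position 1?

7

Work backwards from position 1, undoing one in-shuffle at a time:
1 ← 5 ← 7
So the counter now at position 1 started at position 7.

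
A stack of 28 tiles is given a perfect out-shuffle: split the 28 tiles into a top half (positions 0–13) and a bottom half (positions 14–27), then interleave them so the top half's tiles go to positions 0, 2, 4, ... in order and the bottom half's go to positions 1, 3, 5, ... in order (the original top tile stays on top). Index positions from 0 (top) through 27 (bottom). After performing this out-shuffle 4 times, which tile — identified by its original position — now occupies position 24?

15

Work backwards from position 24, undoing one out-shuffle at a time:
24 ← 12 ← 6 ← 3 ← 15
So the tile now at position 24 started at position 15.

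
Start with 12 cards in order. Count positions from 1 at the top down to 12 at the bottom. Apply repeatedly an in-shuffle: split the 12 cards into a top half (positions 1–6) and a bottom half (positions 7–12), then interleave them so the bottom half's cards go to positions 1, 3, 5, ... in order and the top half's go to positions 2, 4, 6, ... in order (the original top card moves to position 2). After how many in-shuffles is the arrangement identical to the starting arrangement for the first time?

12

The in-shuffle permutes the 12 positions with cycle lengths [12].
Every card is home exactly when every cycle has completed a whole number of laps, i.e. after lcm(12) = 12 in-shuffles.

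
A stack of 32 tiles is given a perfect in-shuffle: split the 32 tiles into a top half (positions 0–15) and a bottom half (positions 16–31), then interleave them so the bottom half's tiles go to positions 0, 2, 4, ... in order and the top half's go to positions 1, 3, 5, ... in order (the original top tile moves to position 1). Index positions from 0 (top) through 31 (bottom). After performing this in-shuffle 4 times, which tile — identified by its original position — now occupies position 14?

2

Work backwards from position 14, undoing one in-shuffle at a time:
14 ← 23 ← 11 ← 5 ← 2
So the tile now at position 14 started at position 2.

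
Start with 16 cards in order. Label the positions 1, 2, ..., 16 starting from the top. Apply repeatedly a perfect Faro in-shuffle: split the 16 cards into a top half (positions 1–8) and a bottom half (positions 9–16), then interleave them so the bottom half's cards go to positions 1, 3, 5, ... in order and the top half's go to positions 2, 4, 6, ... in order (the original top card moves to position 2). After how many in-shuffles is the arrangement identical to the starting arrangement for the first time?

The in-shuffle permutes the 16 positions with cycle lengths [8, 8].
Every card is home exactly when every cycle has completed a whole number of laps, i.e. after lcm(8) = 8 in-shuffles.

8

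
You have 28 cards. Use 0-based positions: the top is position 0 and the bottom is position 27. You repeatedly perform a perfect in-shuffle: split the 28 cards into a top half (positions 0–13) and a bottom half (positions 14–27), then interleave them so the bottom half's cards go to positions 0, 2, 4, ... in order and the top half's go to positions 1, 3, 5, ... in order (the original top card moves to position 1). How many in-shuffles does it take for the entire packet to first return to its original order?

The in-shuffle permutes the 28 positions with cycle lengths [28].
Every card is home exactly when every cycle has completed a whole number of laps, i.e. after lcm(28) = 28 in-shuffles.

28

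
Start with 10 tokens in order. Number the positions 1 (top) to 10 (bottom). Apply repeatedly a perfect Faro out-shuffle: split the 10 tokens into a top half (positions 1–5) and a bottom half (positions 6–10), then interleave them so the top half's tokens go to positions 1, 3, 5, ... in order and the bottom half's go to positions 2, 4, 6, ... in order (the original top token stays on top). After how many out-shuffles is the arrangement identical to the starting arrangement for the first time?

The out-shuffle permutes the 10 positions with cycle lengths [1, 1, 2, 6].
Every token is home exactly when every cycle has completed a whole number of laps, i.e. after lcm(1, 2, 6) = 6 out-shuffles.

6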